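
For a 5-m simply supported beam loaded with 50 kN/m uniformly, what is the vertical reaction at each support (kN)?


Total load = w * L = 50 * 5 = 250 kN
By symmetry, each reaction R = total / 2 = 250 / 2 = 125.0 kN

125.0 kN


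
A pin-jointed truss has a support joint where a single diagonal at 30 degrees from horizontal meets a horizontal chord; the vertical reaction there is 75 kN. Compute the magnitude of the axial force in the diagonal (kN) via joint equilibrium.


At the joint, only the diagonal has a vertical component, so vertical equilibrium gives:
F * sin(30) = 75
F = 75 / sin(30)
= 75 / 0.5
= 150.0 kN

150.0 kN


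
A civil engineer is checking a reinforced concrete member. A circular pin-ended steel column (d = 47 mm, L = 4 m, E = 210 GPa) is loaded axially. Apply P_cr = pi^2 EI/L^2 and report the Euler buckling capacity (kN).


I = pi * d^4 / 64 = 239530.78 mm^4
L = 4000.0 mm
P_cr = pi^2 * E * I / L^2
= 9.8696 * 210000.0 * 239530.78 / 4000.0^2
= 31028.47 N = 31.0285 kN

31.0285 kN


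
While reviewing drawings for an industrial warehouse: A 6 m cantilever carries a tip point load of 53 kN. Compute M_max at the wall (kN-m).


For a cantilever with a point load at the free end:
M_max = P * L = 53 * 6 = 318 kN-m

318 kN-m


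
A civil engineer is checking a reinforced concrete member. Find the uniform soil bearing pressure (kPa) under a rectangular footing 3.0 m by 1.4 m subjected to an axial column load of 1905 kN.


A = 3.0 * 1.4 = 4.2 m^2
q = P / A = 1905 / 4.2
= 453.5714 kPa

453.5714 kPa


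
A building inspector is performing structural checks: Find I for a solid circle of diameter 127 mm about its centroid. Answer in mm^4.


r = d / 2 = 127 / 2 = 63.5 mm
I = pi * r^4 / 4 = pi * 63.5^4 / 4
= 12769820.2 mm^4

12769820.2 mm^4


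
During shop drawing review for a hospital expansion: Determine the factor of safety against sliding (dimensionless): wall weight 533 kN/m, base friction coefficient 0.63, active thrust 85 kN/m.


Resisting force = mu * W = 0.63 * 533 = 335.79 kN/m
FOS = Resisting / Driving = 335.79 / 85
= 3.9505 (dimensionless)

3.9505 (dimensionless)


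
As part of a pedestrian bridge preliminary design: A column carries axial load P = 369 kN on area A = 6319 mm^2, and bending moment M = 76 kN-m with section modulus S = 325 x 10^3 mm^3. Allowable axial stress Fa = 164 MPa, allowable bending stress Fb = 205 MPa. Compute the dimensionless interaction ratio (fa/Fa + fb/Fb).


f_a = P / A = 369000.0 / 6319 = 58.3953 MPa
f_b = M / S = 76000000.0 / 325000.0 = 233.8462 MPa
Ratio = f_a / Fa + f_b / Fb
= 58.3953 / 164 + 233.8462 / 205
= 1.4968 (dimensionless)

1.4968 (dimensionless)


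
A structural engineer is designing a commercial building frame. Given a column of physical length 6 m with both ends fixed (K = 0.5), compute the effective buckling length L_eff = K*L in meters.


L_eff = K * L
= 0.5 * 6
= 3.0 m

3.0 m


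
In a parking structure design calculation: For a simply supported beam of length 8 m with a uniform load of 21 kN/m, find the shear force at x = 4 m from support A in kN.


R_A = w * L / 2 = 21 * 8 / 2 = 84.0 kN
V(x) = R_A - w * x = 84.0 - 21 * 4
= 0.0 kN

0.0 kN


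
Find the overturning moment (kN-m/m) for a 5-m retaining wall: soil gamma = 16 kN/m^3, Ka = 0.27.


Pa = 0.5 * Ka * gamma * H^2
= 0.5 * 0.27 * 16 * 5^2
= 54.0 kN/m
Arm = H / 3 = 5 / 3 = 1.6667 m
Mo = Pa * arm = Pa * H / 3 = 54.0 * 5 / 3 = 90.0 kN-m/m

90.0 kN-m/m


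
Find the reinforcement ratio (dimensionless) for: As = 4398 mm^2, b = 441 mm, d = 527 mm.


rho = As / (b * d)
= 4398 / (441 * 527)
= 4398 / 232407
= 0.018924 (dimensionless)

0.018924 (dimensionless)


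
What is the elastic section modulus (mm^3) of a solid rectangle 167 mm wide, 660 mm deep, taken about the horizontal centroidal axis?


S = b * h^2 / 6
= 167 * 660^2 / 6
= 167 * 435600 / 6
= 12124200.0 mm^3

12124200.0 mm^3


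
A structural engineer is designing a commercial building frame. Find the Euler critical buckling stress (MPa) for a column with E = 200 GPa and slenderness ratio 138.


sigma_cr = pi^2 * E / lambda^2
= 9.8696 * 200000.0 / 138^2
= 9.8696 * 200000.0 / 19044
= 103.6505 MPa

103.6505 MPa


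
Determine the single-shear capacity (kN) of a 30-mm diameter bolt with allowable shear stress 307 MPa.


A = pi * d^2 / 4 = pi * 30^2 / 4 = 706.8583 mm^2
V = f_v * A / 1000 = 307 * 706.8583 / 1000
= 217.0055 kN

217.0055 kN


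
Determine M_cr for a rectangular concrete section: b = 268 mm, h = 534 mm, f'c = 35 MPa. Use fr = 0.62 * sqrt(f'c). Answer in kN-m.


fr = 0.62 * sqrt(35) = 0.62 * 5.9161 = 3.668 MPa
I = 268 * 534^3 / 12 = 3400770456.0 mm^4
y_t = 267.0 mm
M_cr = fr * I / y_t = 3.668 * 3400770456.0 / 267.0 N-mm
= 46.7188 kN-m

46.7188 kN-m


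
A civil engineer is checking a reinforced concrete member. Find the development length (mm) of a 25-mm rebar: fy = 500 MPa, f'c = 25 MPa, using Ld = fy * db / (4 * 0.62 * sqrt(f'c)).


Ld = (fy * db) / (4 * 0.62 * sqrt(f'c))
= (500 * 25) / (4 * 0.62 * sqrt(25))
= 12500 / 12.4
= 1008.06 mm

1008.06 mm


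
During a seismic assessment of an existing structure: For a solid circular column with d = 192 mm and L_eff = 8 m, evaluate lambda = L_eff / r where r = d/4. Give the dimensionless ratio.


Radius of gyration r = d / 4 = 192 / 4 = 48.0 mm
L_eff = 8000.0 mm
Slenderness ratio = L / r = 8000.0 / 48.0 = 166.67 (dimensionless)

166.67 (dimensionless)


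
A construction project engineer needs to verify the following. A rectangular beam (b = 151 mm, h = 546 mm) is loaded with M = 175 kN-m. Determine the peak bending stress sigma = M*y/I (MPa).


I = b * h^3 / 12 = 151 * 546^3 / 12 = 2048205978.0 mm^4
y = h / 2 = 546 / 2 = 273.0 mm
M = 175 kN-m = 175000000.0 N-mm
sigma = M * y / I = 175000000.0 * 273.0 / 2048205978.0
= 23.33 MPa

23.33 MPa


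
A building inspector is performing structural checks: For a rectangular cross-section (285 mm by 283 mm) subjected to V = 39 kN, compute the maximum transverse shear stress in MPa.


A = b * h = 285 * 283 = 80655 mm^2
V = 39 kN = 39000.0 N
tau_max = 1.5 * V / A = 1.5 * 39000.0 / 80655
= 0.7253 MPa

0.7253 MPa


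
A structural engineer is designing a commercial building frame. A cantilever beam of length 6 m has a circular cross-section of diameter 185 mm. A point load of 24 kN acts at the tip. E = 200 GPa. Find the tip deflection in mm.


I = pi * d^4 / 64 = pi * 185^4 / 64 = 57498539.35 mm^4
L = 6000.0 mm, P = 24000.0 N, E = 200000.0 MPa
delta = P * L^3 / (3 * E * I)
= 24000.0 * 6000.0^3 / (3 * 200000.0 * 57498539.35)
= 150.2647 mm

150.2647 mm


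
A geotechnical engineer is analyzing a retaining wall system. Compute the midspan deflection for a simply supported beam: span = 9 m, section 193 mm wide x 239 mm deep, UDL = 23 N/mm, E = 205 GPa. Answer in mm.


I = 193 * 239^3 / 12 = 219568363.92 mm^4
L = 9000.0 mm, w = 23 N/mm, E = 205000.0 MPa
delta = 5 * w * L^4 / (384 * E * I)
= 5 * 23 * 9000.0^4 / (384 * 205000.0 * 219568363.92)
= 43.6529 mm

43.6529 mm


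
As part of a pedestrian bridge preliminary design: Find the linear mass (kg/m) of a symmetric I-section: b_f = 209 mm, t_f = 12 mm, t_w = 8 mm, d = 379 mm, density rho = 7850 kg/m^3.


A_flanges = 2 * 209 * 12 = 5016 mm^2
A_web = (379 - 2 * 12) * 8 = 2840 mm^2
A_total = 5016 + 2840 = 7856 mm^2 = 0.007856 m^2
Weight = rho * A = 7850 * 0.007856 = 61.6696 kg/m

61.6696 kg/m


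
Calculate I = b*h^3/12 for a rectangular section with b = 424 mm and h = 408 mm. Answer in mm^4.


I = b * h^3 / 12
= 424 * 408^3 / 12
= 424 * 67917312 / 12
= 2399745024.0 mm^4

2399745024.0 mm^4


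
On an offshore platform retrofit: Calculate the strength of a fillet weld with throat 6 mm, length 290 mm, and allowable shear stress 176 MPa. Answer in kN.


Strength = throat * length * allowable stress
= 6 * 290 * 176 N
= 306240 N
= 306.24 kN

306.24 kN


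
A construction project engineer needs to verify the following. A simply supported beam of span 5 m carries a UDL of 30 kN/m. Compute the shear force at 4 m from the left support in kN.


R_A = w * L / 2 = 30 * 5 / 2 = 75.0 kN
V(x) = R_A - w * x = 75.0 - 30 * 4
= -45.0 kN

-45.0 kN


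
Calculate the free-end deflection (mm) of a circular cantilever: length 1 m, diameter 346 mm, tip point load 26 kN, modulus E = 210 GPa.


I = pi * d^4 / 64 = pi * 346^4 / 64 = 703516510.07 mm^4
L = 1000.0 mm, P = 26000.0 N, E = 210000.0 MPa
delta = P * L^3 / (3 * E * I)
= 26000.0 * 1000.0^3 / (3 * 210000.0 * 703516510.07)
= 0.0587 mm

0.0587 mm


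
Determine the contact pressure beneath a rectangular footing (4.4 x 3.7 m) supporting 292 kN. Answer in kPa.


A = 4.4 * 3.7 = 16.28 m^2
q = P / A = 292 / 16.28
= 17.9361 kPa

17.9361 kPa


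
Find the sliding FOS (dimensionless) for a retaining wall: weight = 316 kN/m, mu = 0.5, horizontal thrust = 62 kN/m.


Resisting force = mu * W = 0.5 * 316 = 158.0 kN/m
FOS = Resisting / Driving = 158.0 / 62
= 2.5484 (dimensionless)

2.5484 (dimensionless)


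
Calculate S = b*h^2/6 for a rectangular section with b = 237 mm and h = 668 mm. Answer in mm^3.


S = b * h^2 / 6
= 237 * 668^2 / 6
= 237 * 446224 / 6
= 17625848.0 mm^3

17625848.0 mm^3


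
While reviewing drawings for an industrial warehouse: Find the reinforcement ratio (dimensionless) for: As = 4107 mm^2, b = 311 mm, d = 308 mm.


rho = As / (b * d)
= 4107 / (311 * 308)
= 4107 / 95788
= 0.042876 (dimensionless)

0.042876 (dimensionless)


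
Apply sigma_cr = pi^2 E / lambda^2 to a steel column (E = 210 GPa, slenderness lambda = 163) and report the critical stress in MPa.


sigma_cr = pi^2 * E / lambda^2
= 9.8696 * 210000.0 / 163^2
= 9.8696 * 210000.0 / 26569
= 78.0088 MPa

78.0088 MPa


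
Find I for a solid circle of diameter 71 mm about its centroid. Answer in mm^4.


r = d / 2 = 71 / 2 = 35.5 mm
I = pi * r^4 / 4 = pi * 35.5^4 / 4
= 1247392.97 mm^4

1247392.97 mm^4


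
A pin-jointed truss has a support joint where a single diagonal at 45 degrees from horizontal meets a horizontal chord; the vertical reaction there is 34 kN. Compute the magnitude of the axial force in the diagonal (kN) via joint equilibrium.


At the joint, only the diagonal has a vertical component, so vertical equilibrium gives:
F * sin(45) = 34
F = 34 / sin(45)
= 34 / 0.707107
= 48.08 kN

48.08 kN


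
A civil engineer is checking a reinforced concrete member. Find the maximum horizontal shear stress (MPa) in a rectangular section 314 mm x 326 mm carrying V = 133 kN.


A = b * h = 314 * 326 = 102364 mm^2
V = 133 kN = 133000.0 N
tau_max = 1.5 * V / A = 1.5 * 133000.0 / 102364
= 1.9489 MPa

1.9489 MPa


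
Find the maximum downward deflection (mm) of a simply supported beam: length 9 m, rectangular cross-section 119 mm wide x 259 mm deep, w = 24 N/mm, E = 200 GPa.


I = 119 * 259^3 / 12 = 172291958.42 mm^4
L = 9000.0 mm, w = 24 N/mm, E = 200000.0 MPa
delta = 5 * w * L^4 / (384 * E * I)
= 5 * 24 * 9000.0^4 / (384 * 200000.0 * 172291958.42)
= 59.5011 mm

59.5011 mm


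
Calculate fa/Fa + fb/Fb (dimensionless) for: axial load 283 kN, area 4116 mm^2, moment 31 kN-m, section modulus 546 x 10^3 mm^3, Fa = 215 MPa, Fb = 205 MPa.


f_a = P / A = 283000.0 / 4116 = 68.7561 MPa
f_b = M / S = 31000000.0 / 546000.0 = 56.7766 MPa
Ratio = f_a / Fa + f_b / Fb
= 68.7561 / 215 + 56.7766 / 205
= 0.5968 (dimensionless)

0.5968 (dimensionless)


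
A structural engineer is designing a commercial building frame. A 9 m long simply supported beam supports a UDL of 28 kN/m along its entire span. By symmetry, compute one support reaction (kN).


Total load = w * L = 28 * 9 = 252 kN
By symmetry, each reaction R = total / 2 = 252 / 2 = 126.0 kN

126.0 kN


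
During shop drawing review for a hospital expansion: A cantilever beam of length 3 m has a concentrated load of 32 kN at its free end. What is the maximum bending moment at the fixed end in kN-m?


For a cantilever with a point load at the free end:
M_max = P * L = 32 * 3 = 96 kN-m

96 kN-m


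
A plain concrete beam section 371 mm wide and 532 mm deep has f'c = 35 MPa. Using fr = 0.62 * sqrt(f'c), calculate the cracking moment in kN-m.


fr = 0.62 * sqrt(35) = 0.62 * 5.9161 = 3.668 MPa
I = 371 * 532^3 / 12 = 4655084410.67 mm^4
y_t = 266.0 mm
M_cr = fr * I / y_t = 3.668 * 4655084410.67 / 266.0 N-mm
= 64.1906 kN-m

64.1906 kN-m


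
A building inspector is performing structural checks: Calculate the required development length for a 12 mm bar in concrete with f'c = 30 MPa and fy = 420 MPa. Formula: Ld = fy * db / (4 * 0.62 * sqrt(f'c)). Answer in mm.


Ld = (fy * db) / (4 * 0.62 * sqrt(f'c))
= (420 * 12) / (4 * 0.62 * sqrt(30))
= 5040 / 13.5835
= 371.04 mm

371.04 mm


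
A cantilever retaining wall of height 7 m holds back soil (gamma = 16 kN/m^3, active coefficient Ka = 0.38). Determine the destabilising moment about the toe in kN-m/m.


Pa = 0.5 * Ka * gamma * H^2
= 0.5 * 0.38 * 16 * 7^2
= 148.96 kN/m
Arm = H / 3 = 7 / 3 = 2.3333 m
Mo = Pa * arm = Pa * H / 3 = 148.96 * 7 / 3 = 347.5733 kN-m/m

347.5733 kN-m/m


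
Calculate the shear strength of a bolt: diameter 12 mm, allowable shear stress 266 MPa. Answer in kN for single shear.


A = pi * d^2 / 4 = pi * 12^2 / 4 = 113.0973 mm^2
V = f_v * A / 1000 = 266 * 113.0973 / 1000
= 30.0839 kN

30.0839 kN


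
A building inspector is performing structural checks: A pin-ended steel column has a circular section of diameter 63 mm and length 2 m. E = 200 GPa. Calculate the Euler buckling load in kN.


I = pi * d^4 / 64 = 773271.66 mm^4
L = 2000.0 mm
P_cr = pi^2 * E * I / L^2
= 9.8696 * 200000.0 * 773271.66 / 2000.0^2
= 381594.27 N = 381.5943 kN

381.5943 kN


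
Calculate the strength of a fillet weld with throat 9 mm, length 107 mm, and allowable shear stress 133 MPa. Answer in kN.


Strength = throat * length * allowable stress
= 9 * 107 * 133 N
= 128079 N
= 128.08 kN

128.08 kN


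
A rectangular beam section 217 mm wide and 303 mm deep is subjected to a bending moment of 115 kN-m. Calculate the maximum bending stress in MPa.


I = b * h^3 / 12 = 217 * 303^3 / 12 = 503044463.25 mm^4
y = h / 2 = 303 / 2 = 151.5 mm
M = 115 kN-m = 115000000.0 N-mm
sigma = M * y / I = 115000000.0 * 151.5 / 503044463.25
= 34.63 MPa

34.63 MPa


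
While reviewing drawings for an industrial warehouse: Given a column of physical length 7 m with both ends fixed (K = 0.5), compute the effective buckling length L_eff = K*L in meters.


L_eff = K * L
= 0.5 * 7
= 3.5 m

3.5 m


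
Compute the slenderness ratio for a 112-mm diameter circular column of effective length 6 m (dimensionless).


Radius of gyration r = d / 4 = 112 / 4 = 28.0 mm
L_eff = 6000.0 mm
Slenderness ratio = L / r = 6000.0 / 28.0 = 214.29 (dimensionless)

214.29 (dimensionless)


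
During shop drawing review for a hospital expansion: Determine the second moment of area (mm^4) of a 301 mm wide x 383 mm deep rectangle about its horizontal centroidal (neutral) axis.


I = b * h^3 / 12
= 301 * 383^3 / 12
= 301 * 56181887 / 12
= 1409228998.92 mm^4

1409228998.92 mm^4


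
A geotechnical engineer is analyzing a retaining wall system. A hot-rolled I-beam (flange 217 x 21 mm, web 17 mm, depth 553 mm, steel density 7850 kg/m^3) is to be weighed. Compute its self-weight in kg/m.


A_flanges = 2 * 217 * 21 = 9114 mm^2
A_web = (553 - 2 * 21) * 17 = 8687 mm^2
A_total = 9114 + 8687 = 17801 mm^2 = 0.017801 m^2
Weight = rho * A = 7850 * 0.017801 = 139.7379 kg/m

139.7379 kg/m


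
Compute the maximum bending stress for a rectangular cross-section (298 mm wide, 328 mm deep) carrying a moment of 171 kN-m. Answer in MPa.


I = b * h^3 / 12 = 298 * 328^3 / 12 = 876307541.33 mm^4
y = h / 2 = 328 / 2 = 164.0 mm
M = 171 kN-m = 171000000.0 N-mm
sigma = M * y / I = 171000000.0 * 164.0 / 876307541.33
= 32.0 MPa

32.0 MPa


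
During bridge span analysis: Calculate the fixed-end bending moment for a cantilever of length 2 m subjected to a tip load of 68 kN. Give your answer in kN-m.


For a cantilever with a point load at the free end:
M_max = P * L = 68 * 2 = 136 kN-m

136 kN-m


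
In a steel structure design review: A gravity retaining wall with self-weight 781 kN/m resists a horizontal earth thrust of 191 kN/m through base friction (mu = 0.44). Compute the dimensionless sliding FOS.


Resisting force = mu * W = 0.44 * 781 = 343.64 kN/m
FOS = Resisting / Driving = 343.64 / 191
= 1.7992 (dimensionless)

1.7992 (dimensionless)


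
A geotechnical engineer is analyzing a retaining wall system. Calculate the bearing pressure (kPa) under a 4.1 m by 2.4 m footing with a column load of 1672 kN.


A = 4.1 * 2.4 = 9.84 m^2
q = P / A = 1672 / 9.84
= 169.9187 kPa

169.9187 kPa


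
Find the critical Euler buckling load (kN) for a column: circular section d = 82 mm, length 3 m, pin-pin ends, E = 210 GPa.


I = pi * d^4 / 64 = 2219347.5 mm^4
L = 3000.0 mm
P_cr = pi^2 * E * I / L^2
= 9.8696 * 210000.0 * 2219347.5 / 3000.0^2
= 511095.24 N = 511.0952 kN

511.0952 kN


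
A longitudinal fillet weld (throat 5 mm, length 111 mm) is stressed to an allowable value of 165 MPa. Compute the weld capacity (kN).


Strength = throat * length * allowable stress
= 5 * 111 * 165 N
= 91575 N
= 91.58 kN

91.58 kN


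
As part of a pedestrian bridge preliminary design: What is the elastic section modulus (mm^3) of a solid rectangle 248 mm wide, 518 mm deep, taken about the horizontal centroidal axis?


S = b * h^2 / 6
= 248 * 518^2 / 6
= 248 * 268324 / 6
= 11090725.33 mm^3

11090725.33 mm^3


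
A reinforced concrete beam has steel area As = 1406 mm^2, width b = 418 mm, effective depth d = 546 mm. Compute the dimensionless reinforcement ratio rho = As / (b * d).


rho = As / (b * d)
= 1406 / (418 * 546)
= 1406 / 228228
= 0.006161 (dimensionless)

0.006161 (dimensionless)


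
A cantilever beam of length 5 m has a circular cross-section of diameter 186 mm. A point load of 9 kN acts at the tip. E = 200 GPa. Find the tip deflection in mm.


I = pi * d^4 / 64 = pi * 186^4 / 64 = 58751867.48 mm^4
L = 5000.0 mm, P = 9000.0 N, E = 200000.0 MPa
delta = P * L^3 / (3 * E * I)
= 9000.0 * 5000.0^3 / (3 * 200000.0 * 58751867.48)
= 31.9139 mm

31.9139 mm


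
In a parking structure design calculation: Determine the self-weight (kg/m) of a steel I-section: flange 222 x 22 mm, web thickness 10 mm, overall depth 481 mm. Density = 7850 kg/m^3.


A_flanges = 2 * 222 * 22 = 9768 mm^2
A_web = (481 - 2 * 22) * 10 = 4370 mm^2
A_total = 9768 + 4370 = 14138 mm^2 = 0.014138 m^2
Weight = rho * A = 7850 * 0.014138 = 110.9833 kg/m

110.9833 kg/m


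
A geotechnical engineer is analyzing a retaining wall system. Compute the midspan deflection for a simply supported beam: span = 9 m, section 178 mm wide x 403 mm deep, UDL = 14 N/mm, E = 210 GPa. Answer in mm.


I = 178 * 403^3 / 12 = 970853933.83 mm^4
L = 9000.0 mm, w = 14 N/mm, E = 210000.0 MPa
delta = 5 * w * L^4 / (384 * E * I)
= 5 * 14 * 9000.0^4 / (384 * 210000.0 * 970853933.83)
= 5.8663 mm

5.8663 mm


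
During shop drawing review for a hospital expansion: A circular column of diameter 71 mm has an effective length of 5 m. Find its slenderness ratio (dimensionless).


Radius of gyration r = d / 4 = 71 / 4 = 17.75 mm
L_eff = 5000.0 mm
Slenderness ratio = L / r = 5000.0 / 17.75 = 281.69 (dimensionless)

281.69 (dimensionless)


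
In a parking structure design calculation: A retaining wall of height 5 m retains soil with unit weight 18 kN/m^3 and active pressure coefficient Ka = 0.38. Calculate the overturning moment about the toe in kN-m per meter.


Pa = 0.5 * Ka * gamma * H^2
= 0.5 * 0.38 * 18 * 5^2
= 85.5 kN/m
Arm = H / 3 = 5 / 3 = 1.6667 m
Mo = Pa * arm = Pa * H / 3 = 85.5 * 5 / 3 = 142.5 kN-m/m

142.5 kN-m/m


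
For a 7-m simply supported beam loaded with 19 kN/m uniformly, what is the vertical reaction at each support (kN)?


Total load = w * L = 19 * 7 = 133 kN
By symmetry, each reaction R = total / 2 = 133 / 2 = 66.5 kN

66.5 kN


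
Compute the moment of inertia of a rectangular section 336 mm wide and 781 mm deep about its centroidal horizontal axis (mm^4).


I = b * h^3 / 12
= 336 * 781^3 / 12
= 336 * 476379541 / 12
= 13338627148.0 mm^4

13338627148.0 mm^4


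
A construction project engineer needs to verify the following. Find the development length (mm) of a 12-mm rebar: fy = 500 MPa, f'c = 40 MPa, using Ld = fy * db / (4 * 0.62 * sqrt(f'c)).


Ld = (fy * db) / (4 * 0.62 * sqrt(f'c))
= (500 * 12) / (4 * 0.62 * sqrt(40))
= 6000 / 15.6849
= 382.53 mm

382.53 mm


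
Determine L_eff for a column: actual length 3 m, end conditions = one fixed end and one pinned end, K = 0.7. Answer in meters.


L_eff = K * L
= 0.7 * 3
= 2.1 m

2.1 m


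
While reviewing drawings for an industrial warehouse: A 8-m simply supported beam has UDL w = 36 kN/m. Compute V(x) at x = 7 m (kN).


R_A = w * L / 2 = 36 * 8 / 2 = 144.0 kN
V(x) = R_A - w * x = 144.0 - 36 * 7
= -108.0 kN

-108.0 kN


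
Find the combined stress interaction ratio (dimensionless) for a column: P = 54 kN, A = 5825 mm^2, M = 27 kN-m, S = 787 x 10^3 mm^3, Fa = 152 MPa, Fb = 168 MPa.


f_a = P / A = 54000.0 / 5825 = 9.2704 MPa
f_b = M / S = 27000000.0 / 787000.0 = 34.3075 MPa
Ratio = f_a / Fa + f_b / Fb
= 9.2704 / 152 + 34.3075 / 168
= 0.2652 (dimensionless)

0.2652 (dimensionless)


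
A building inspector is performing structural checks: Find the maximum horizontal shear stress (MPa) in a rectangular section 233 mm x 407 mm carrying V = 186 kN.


A = b * h = 233 * 407 = 94831 mm^2
V = 186 kN = 186000.0 N
tau_max = 1.5 * V / A = 1.5 * 186000.0 / 94831
= 2.9421 MPa

2.9421 MPa


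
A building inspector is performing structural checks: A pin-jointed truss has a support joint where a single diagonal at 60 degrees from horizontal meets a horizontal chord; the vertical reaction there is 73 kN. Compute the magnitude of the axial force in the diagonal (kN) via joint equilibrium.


At the joint, only the diagonal has a vertical component, so vertical equilibrium gives:
F * sin(60) = 73
F = 73 / sin(60)
= 73 / 0.866025
= 84.29 kN

84.29 kN


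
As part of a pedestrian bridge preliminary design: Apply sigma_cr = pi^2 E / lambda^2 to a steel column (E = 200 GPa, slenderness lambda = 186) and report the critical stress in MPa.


sigma_cr = pi^2 * E / lambda^2
= 9.8696 * 200000.0 / 186^2
= 9.8696 * 200000.0 / 34596
= 57.0563 MPa

57.0563 MPa


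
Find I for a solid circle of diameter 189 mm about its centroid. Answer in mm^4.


r = d / 2 = 189 / 2 = 94.5 mm
I = pi * r^4 / 4 = pi * 94.5^4 / 4
= 62635004.85 mm^4

62635004.85 mm^4


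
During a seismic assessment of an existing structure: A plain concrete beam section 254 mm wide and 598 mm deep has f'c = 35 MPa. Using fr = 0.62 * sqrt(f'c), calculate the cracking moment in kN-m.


fr = 0.62 * sqrt(35) = 0.62 * 5.9161 = 3.668 MPa
I = 254 * 598^3 / 12 = 4526432230.67 mm^4
y_t = 299.0 mm
M_cr = fr * I / y_t = 3.668 * 4526432230.67 / 299.0 N-mm
= 55.5278 kN-m

55.5278 kN-m


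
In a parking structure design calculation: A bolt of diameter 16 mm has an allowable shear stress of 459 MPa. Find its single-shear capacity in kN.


A = pi * d^2 / 4 = pi * 16^2 / 4 = 201.0619 mm^2
V = f_v * A / 1000 = 459 * 201.0619 / 1000
= 92.2874 kN

92.2874 kN


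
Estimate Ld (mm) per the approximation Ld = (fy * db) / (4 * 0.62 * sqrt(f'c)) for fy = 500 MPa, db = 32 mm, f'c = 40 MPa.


Ld = (fy * db) / (4 * 0.62 * sqrt(f'c))
= (500 * 32) / (4 * 0.62 * sqrt(40))
= 16000 / 15.6849
= 1020.09 mm

1020.09 mm


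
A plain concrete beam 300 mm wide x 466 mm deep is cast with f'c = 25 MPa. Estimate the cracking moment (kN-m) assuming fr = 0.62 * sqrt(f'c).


fr = 0.62 * sqrt(25) = 0.62 * 5.0 = 3.1 MPa
I = 300 * 466^3 / 12 = 2529867400.0 mm^4
y_t = 233.0 mm
M_cr = fr * I / y_t = 3.1 * 2529867400.0 / 233.0 N-mm
= 33.6592 kN-m

33.6592 kN-m


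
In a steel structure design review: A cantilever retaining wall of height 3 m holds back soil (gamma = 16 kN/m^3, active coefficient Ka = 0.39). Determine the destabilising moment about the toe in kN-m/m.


Pa = 0.5 * Ka * gamma * H^2
= 0.5 * 0.39 * 16 * 3^2
= 28.08 kN/m
Arm = H / 3 = 3 / 3 = 1.0 m
Mo = Pa * arm = Pa * H / 3 = 28.08 * 3 / 3 = 28.08 kN-m/m

28.08 kN-m/m


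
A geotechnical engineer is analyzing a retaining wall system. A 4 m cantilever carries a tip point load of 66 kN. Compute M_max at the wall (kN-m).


For a cantilever with a point load at the free end:
M_max = P * L = 66 * 4 = 264 kN-m

264 kN-m


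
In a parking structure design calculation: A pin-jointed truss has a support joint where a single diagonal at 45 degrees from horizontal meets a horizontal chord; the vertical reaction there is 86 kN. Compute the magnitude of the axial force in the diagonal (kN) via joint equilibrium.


At the joint, only the diagonal has a vertical component, so vertical equilibrium gives:
F * sin(45) = 86
F = 86 / sin(45)
= 86 / 0.707107
= 121.62 kN

121.62 kN


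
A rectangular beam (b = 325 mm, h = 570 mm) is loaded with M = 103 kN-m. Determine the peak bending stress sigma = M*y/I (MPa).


I = b * h^3 / 12 = 325 * 570^3 / 12 = 5015643750.0 mm^4
y = h / 2 = 570 / 2 = 285.0 mm
M = 103 kN-m = 103000000.0 N-mm
sigma = M * y / I = 103000000.0 * 285.0 / 5015643750.0
= 5.85 MPa

5.85 MPa


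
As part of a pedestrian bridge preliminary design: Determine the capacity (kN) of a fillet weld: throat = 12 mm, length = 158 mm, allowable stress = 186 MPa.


Strength = throat * length * allowable stress
= 12 * 158 * 186 N
= 352656 N
= 352.66 kN

352.66 kN


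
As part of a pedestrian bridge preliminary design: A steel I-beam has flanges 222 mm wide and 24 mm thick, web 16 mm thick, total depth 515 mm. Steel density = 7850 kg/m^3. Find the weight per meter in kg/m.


A_flanges = 2 * 222 * 24 = 10656 mm^2
A_web = (515 - 2 * 24) * 16 = 7472 mm^2
A_total = 10656 + 7472 = 18128 mm^2 = 0.018128 m^2
Weight = rho * A = 7850 * 0.018128 = 142.3048 kg/m

142.3048 kg/m


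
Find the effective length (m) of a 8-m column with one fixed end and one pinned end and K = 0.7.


L_eff = K * L
= 0.7 * 8
= 5.6 m

5.6 m


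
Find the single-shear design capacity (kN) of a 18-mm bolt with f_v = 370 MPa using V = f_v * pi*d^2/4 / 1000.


A = pi * d^2 / 4 = pi * 18^2 / 4 = 254.469 mm^2
V = f_v * A / 1000 = 370 * 254.469 / 1000
= 94.1535 kN

94.1535 kN


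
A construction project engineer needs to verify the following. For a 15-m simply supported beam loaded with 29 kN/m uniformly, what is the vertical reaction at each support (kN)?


Total load = w * L = 29 * 15 = 435 kN
By symmetry, each reaction R = total / 2 = 435 / 2 = 217.5 kN

217.5 kN


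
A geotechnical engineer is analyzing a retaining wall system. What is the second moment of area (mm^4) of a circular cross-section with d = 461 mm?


r = d / 2 = 461 / 2 = 230.5 mm
I = pi * r^4 / 4 = pi * 230.5^4 / 4
= 2217040365.06 mm^4

2217040365.06 mm^4


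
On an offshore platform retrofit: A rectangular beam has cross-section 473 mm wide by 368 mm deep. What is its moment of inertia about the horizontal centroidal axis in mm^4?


I = b * h^3 / 12
= 473 * 368^3 / 12
= 473 * 49836032 / 12
= 1964370261.33 mm^4

1964370261.33 mm^4


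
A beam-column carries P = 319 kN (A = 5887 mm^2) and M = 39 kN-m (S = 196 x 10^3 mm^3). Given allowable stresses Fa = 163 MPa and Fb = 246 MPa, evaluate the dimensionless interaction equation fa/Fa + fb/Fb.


f_a = P / A = 319000.0 / 5887 = 54.1872 MPa
f_b = M / S = 39000000.0 / 196000.0 = 198.9796 MPa
Ratio = f_a / Fa + f_b / Fb
= 54.1872 / 163 + 198.9796 / 246
= 1.1413 (dimensionless)

1.1413 (dimensionless)


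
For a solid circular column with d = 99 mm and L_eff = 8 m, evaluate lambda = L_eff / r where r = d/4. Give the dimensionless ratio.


Radius of gyration r = d / 4 = 99 / 4 = 24.75 mm
L_eff = 8000.0 mm
Slenderness ratio = L / r = 8000.0 / 24.75 = 323.23 (dimensionless)

323.23 (dimensionless)


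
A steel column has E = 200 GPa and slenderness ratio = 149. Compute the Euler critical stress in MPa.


sigma_cr = pi^2 * E / lambda^2
= 9.8696 * 200000.0 / 149^2
= 9.8696 * 200000.0 / 22201
= 88.9113 MPa

88.9113 MPa


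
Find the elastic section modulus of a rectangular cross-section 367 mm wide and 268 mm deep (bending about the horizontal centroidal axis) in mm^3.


S = b * h^2 / 6
= 367 * 268^2 / 6
= 367 * 71824 / 6
= 4393234.67 mm^3

4393234.67 mm^3


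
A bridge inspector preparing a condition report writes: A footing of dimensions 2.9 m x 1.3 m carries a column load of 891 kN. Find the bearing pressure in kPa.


A = 2.9 * 1.3 = 3.77 m^2
q = P / A = 891 / 3.77
= 236.3395 kPa

236.3395 kPa


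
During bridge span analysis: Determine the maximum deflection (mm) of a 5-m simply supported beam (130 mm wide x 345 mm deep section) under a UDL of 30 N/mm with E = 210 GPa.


I = 130 * 345^3 / 12 = 444855937.5 mm^4
L = 5000.0 mm, w = 30 N/mm, E = 210000.0 MPa
delta = 5 * w * L^4 / (384 * E * I)
= 5 * 30 * 5000.0^4 / (384 * 210000.0 * 444855937.5)
= 2.6134 mm

2.6134 mm


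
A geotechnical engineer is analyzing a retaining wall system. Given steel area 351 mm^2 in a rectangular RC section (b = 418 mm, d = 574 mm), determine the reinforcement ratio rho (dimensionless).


rho = As / (b * d)
= 351 / (418 * 574)
= 351 / 239932
= 0.001463 (dimensionless)

0.001463 (dimensionless)


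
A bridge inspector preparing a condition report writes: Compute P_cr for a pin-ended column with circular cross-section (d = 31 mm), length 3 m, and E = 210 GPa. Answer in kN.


I = pi * d^4 / 64 = 45333.23 mm^4
L = 3000.0 mm
P_cr = pi^2 * E * I / L^2
= 9.8696 * 210000.0 * 45333.23 / 3000.0^2
= 10439.82 N = 10.4398 kN

10.4398 kN


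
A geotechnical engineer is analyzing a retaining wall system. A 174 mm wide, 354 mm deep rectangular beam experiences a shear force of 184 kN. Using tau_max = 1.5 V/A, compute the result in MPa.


A = b * h = 174 * 354 = 61596 mm^2
V = 184 kN = 184000.0 N
tau_max = 1.5 * V / A = 1.5 * 184000.0 / 61596
= 4.4808 MPa

4.4808 MPa


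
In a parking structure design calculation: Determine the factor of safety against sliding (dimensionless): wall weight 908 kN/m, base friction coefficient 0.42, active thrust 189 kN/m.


Resisting force = mu * W = 0.42 * 908 = 381.36 kN/m
FOS = Resisting / Driving = 381.36 / 189
= 2.0178 (dimensionless)

2.0178 (dimensionless)


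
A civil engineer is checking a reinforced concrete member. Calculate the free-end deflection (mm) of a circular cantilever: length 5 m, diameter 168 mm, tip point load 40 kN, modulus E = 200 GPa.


I = pi * d^4 / 64 = pi * 168^4 / 64 = 39102725.18 mm^4
L = 5000.0 mm, P = 40000.0 N, E = 200000.0 MPa
delta = P * L^3 / (3 * E * I)
= 40000.0 * 5000.0^3 / (3 * 200000.0 * 39102725.18)
= 213.1139 mm

213.1139 mm


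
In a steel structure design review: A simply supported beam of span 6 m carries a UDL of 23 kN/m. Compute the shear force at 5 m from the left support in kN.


R_A = w * L / 2 = 23 * 6 / 2 = 69.0 kN
V(x) = R_A - w * x = 69.0 - 23 * 5
= -46.0 kN

-46.0 kN


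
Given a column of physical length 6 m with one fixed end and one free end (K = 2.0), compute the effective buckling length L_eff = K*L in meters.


L_eff = K * L
= 2.0 * 6
= 12.0 m

12.0 m


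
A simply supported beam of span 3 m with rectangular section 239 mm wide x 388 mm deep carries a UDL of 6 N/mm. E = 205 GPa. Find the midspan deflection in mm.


I = 239 * 388^3 / 12 = 1163353850.67 mm^4
L = 3000.0 mm, w = 6 N/mm, E = 205000.0 MPa
delta = 5 * w * L^4 / (384 * E * I)
= 5 * 6 * 3000.0^4 / (384 * 205000.0 * 1163353850.67)
= 0.0265 mm

0.0265 mm


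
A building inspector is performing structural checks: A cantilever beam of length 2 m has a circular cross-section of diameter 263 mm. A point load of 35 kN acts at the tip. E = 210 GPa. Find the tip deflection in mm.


I = pi * d^4 / 64 = pi * 263^4 / 64 = 234851258.98 mm^4
L = 2000.0 mm, P = 35000.0 N, E = 210000.0 MPa
delta = P * L^3 / (3 * E * I)
= 35000.0 * 2000.0^3 / (3 * 210000.0 * 234851258.98)
= 1.8925 mm

1.8925 mm


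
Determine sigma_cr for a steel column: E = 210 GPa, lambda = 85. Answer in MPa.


sigma_cr = pi^2 * E / lambda^2
= 9.8696 * 210000.0 / 85^2
= 9.8696 * 210000.0 / 7225
= 286.8674 MPa

286.8674 MPa


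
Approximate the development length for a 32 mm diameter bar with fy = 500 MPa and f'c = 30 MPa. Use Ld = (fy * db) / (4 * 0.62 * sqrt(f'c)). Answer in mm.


Ld = (fy * db) / (4 * 0.62 * sqrt(f'c))
= (500 * 32) / (4 * 0.62 * sqrt(30))
= 16000 / 13.5835
= 1177.9 mm

1177.9 mm


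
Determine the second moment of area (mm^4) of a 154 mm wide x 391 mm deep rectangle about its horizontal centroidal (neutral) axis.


I = b * h^3 / 12
= 154 * 391^3 / 12
= 154 * 59776471 / 12
= 767131377.83 mm^4

767131377.83 mm^4


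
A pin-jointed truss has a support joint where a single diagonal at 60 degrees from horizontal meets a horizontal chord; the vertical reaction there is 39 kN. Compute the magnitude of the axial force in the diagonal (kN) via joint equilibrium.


At the joint, only the diagonal has a vertical component, so vertical equilibrium gives:
F * sin(60) = 39
F = 39 / sin(60)
= 39 / 0.866025
= 45.03 kN

45.03 kN


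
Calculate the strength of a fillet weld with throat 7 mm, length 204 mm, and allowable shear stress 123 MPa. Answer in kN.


Strength = throat * length * allowable stress
= 7 * 204 * 123 N
= 175644 N
= 175.64 kN

175.64 kN


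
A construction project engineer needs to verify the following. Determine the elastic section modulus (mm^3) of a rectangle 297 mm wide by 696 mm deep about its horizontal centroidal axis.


S = b * h^2 / 6
= 297 * 696^2 / 6
= 297 * 484416 / 6
= 23978592.0 mm^3

23978592.0 mm^3


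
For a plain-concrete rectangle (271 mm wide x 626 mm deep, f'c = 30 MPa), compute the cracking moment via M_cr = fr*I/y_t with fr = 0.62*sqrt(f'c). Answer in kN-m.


fr = 0.62 * sqrt(30) = 0.62 * 5.4772 = 3.3959 MPa
I = 271 * 626^3 / 12 = 5540016324.67 mm^4
y_t = 313.0 mm
M_cr = fr * I / y_t = 3.3959 * 5540016324.67 / 313.0 N-mm
= 60.1062 kN-m

60.1062 kN-m


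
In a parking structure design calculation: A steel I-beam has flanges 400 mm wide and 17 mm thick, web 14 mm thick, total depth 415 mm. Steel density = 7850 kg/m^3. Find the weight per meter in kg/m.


A_flanges = 2 * 400 * 17 = 13600 mm^2
A_web = (415 - 2 * 17) * 14 = 5334 mm^2
A_total = 13600 + 5334 = 18934 mm^2 = 0.018934 m^2
Weight = rho * A = 7850 * 0.018934 = 148.6319 kg/m

148.6319 kg/m


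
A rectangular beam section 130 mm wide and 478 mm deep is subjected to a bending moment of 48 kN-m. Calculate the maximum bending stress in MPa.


I = b * h^3 / 12 = 130 * 478^3 / 12 = 1183166313.33 mm^4
y = h / 2 = 478 / 2 = 239.0 mm
M = 48 kN-m = 48000000.0 N-mm
sigma = M * y / I = 48000000.0 * 239.0 / 1183166313.33
= 9.7 MPa

9.7 MPa


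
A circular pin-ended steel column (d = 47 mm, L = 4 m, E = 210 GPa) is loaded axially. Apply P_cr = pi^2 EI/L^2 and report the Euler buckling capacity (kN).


I = pi * d^4 / 64 = 239530.78 mm^4
L = 4000.0 mm
P_cr = pi^2 * E * I / L^2
= 9.8696 * 210000.0 * 239530.78 / 4000.0^2
= 31028.47 N = 31.0285 kN

31.0285 kN


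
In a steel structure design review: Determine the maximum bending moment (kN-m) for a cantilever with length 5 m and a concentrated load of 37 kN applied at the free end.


For a cantilever with a point load at the free end:
M_max = P * L = 37 * 5 = 185 kN-m

185 kN-m


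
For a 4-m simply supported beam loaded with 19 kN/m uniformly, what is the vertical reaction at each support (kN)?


Total load = w * L = 19 * 4 = 76 kN
By symmetry, each reaction R = total / 2 = 76 / 2 = 38.0 kN

38.0 kN


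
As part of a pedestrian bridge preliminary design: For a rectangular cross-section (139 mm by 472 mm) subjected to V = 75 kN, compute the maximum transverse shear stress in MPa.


A = b * h = 139 * 472 = 65608 mm^2
V = 75 kN = 75000.0 N
tau_max = 1.5 * V / A = 1.5 * 75000.0 / 65608
= 1.7147 MPa

1.7147 MPa


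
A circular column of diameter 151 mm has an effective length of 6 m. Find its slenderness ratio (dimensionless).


Radius of gyration r = d / 4 = 151 / 4 = 37.75 mm
L_eff = 6000.0 mm
Slenderness ratio = L / r = 6000.0 / 37.75 = 158.94 (dimensionless)

158.94 (dimensionless)


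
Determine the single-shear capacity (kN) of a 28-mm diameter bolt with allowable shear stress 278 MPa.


A = pi * d^2 / 4 = pi * 28^2 / 4 = 615.7522 mm^2
V = f_v * A / 1000 = 278 * 615.7522 / 1000
= 171.1791 kN

171.1791 kN


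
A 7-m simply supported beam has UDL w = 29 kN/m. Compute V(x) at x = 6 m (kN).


R_A = w * L / 2 = 29 * 7 / 2 = 101.5 kN
V(x) = R_A - w * x = 101.5 - 29 * 6
= -72.5 kN

-72.5 kN


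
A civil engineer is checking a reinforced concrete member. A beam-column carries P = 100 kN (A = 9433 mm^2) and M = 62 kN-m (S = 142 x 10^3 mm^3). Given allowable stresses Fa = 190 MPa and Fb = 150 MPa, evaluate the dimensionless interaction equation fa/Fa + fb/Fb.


f_a = P / A = 100000.0 / 9433 = 10.6011 MPa
f_b = M / S = 62000000.0 / 142000.0 = 436.6197 MPa
Ratio = f_a / Fa + f_b / Fb
= 10.6011 / 190 + 436.6197 / 150
= 2.9666 (dimensionless)

2.9666 (dimensionless)


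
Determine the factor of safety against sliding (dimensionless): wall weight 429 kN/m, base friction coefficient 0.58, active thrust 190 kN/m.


Resisting force = mu * W = 0.58 * 429 = 248.82 kN/m
FOS = Resisting / Driving = 248.82 / 190
= 1.3096 (dimensionless)

1.3096 (dimensionless)


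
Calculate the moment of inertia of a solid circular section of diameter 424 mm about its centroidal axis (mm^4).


r = d / 2 = 424 / 2 = 212.0 mm
I = pi * r^4 / 4 = pi * 212.0^4 / 4
= 1586475337.14 mm^4

1586475337.14 mm^4


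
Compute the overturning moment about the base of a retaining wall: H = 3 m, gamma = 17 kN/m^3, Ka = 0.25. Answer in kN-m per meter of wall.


Pa = 0.5 * Ka * gamma * H^2
= 0.5 * 0.25 * 17 * 3^2
= 19.125 kN/m
Arm = H / 3 = 3 / 3 = 1.0 m
Mo = Pa * arm = Pa * H / 3 = 19.125 * 3 / 3 = 19.125 kN-m/m

19.125 kN-m/m


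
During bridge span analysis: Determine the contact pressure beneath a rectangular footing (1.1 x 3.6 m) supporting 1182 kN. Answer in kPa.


A = 1.1 * 3.6 = 3.96 m^2
q = P / A = 1182 / 3.96
= 298.4848 kPa

298.4848 kPa


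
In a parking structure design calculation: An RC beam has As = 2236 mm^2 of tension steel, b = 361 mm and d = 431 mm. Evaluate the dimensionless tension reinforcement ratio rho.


rho = As / (b * d)
= 2236 / (361 * 431)
= 2236 / 155591
= 0.014371 (dimensionless)

0.014371 (dimensionless)


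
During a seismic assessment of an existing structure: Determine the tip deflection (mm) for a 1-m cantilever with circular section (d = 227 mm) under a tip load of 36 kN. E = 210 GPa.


I = pi * d^4 / 64 = pi * 227^4 / 64 = 130338682.73 mm^4
L = 1000.0 mm, P = 36000.0 N, E = 210000.0 MPa
delta = P * L^3 / (3 * E * I)
= 36000.0 * 1000.0^3 / (3 * 210000.0 * 130338682.73)
= 0.4384 mm

0.4384 mm


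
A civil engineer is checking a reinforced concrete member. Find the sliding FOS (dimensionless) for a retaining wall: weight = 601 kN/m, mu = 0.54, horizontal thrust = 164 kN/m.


Resisting force = mu * W = 0.54 * 601 = 324.54 kN/m
FOS = Resisting / Driving = 324.54 / 164
= 1.9789 (dimensionless)

1.9789 (dimensionless)


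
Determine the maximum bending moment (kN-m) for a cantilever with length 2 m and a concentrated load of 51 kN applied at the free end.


For a cantilever with a point load at the free end:
M_max = P * L = 51 * 2 = 102 kN-m

102 kN-m


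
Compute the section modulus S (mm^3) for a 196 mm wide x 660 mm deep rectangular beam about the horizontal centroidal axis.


S = b * h^2 / 6
= 196 * 660^2 / 6
= 196 * 435600 / 6
= 14229600.0 mm^3

14229600.0 mm^3


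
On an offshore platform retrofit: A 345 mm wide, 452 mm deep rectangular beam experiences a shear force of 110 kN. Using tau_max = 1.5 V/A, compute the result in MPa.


A = b * h = 345 * 452 = 155940 mm^2
V = 110 kN = 110000.0 N
tau_max = 1.5 * V / A = 1.5 * 110000.0 / 155940
= 1.0581 MPa

1.0581 MPa
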